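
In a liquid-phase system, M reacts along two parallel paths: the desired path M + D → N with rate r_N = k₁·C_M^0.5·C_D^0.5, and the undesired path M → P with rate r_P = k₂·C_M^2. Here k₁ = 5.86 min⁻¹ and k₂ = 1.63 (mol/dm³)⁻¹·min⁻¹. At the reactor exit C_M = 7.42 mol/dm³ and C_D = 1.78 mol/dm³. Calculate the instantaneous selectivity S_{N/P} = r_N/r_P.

0.237

S_{N/P} = r_N/r_P = (k₁·C_M^0.5·C_D^0.5)/(k₂·C_M^2) = (k₁/k₂)·C_M^-1.5·C_D^0.5.
= (5.86×7.420^0.5×1.780^0.5) / (1.63×7.420^2) = 21.30/89.74 = 0.237.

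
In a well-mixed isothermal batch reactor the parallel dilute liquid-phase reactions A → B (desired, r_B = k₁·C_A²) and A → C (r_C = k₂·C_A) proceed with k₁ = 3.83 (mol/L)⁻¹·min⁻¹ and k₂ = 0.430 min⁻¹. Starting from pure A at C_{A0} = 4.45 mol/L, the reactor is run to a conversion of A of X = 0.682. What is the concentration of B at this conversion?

C_A = C_{A0}(1−X) = 1.415 mol/L.
Along a PFR/batch, dC_C/dC_A = −r_C/(r_B+r_C) = −k₂/(k₂+k₁·C_A).
Integrating from C_{A0} to C_A: C_C = (0.430/3.83)·ln[(0.430+3.83·4.45)/(0.430+3.83·1.42)] = 0.1123·ln(17.47/5.850) = 0.1229 mol/L.
Then C_B = (C_{A0}−C_A) − C_C = 3.035 − 0.1229 = 2.912 mol/L.

2.91 mol/L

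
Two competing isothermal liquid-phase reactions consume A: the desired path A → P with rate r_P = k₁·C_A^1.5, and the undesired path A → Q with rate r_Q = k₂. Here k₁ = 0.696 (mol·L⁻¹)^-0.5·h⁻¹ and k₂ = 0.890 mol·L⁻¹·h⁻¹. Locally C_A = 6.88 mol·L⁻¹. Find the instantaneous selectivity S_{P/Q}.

S_{P/Q} = r_P/r_Q = (k₁·C_A^1.5)/(k₂) = (k₁/k₂)·C_A^1.5.
= (0.696×6.880^1.5) / (0.890) = 12.56/0.8900 = 14.1.

14.1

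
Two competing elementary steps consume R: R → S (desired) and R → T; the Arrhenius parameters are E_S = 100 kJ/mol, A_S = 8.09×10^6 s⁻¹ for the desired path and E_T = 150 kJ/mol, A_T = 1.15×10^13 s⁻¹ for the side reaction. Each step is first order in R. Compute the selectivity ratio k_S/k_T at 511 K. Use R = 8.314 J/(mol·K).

Since both paths have the same order in R, the concentration cancels and S_{S/T} = k_S/k_T = (A_S/A_T)·exp[(E_T−E_S)/(RT)].
(E_T−E_S)/(RT) = (150−100)×10³/(8.314×511) = 50000/4248 = 11.77.
k_S/k_T = (8.09×10^6/1.15×10^13)·exp(11.77) = 7.035×10^-7 × 1.292×10^5 = 0.0909.

0.0909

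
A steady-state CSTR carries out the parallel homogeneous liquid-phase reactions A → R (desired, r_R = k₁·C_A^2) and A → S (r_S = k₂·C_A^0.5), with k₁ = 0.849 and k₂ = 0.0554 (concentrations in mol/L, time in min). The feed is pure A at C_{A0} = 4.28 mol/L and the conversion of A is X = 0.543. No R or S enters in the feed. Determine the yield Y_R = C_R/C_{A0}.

0.530

Exit C_A = C_{A0}(1−X) = 4.28×0.457 = 1.956 mol/L.
Rates in a CSTR are evaluated at the outlet concentration: r_R = 0.849×1.956^2 = 3.248, r_S = 0.0554×1.956^0.5 = 0.07748.
Fraction of consumed A going to R: r_R/(r_R+r_S) = 0.9767.
C_R = 0.9767·C_{A0}·X = 0.9767×4.28×0.543 = 2.27 mol/L; Y_R = C_R/C_{A0} = 0.530.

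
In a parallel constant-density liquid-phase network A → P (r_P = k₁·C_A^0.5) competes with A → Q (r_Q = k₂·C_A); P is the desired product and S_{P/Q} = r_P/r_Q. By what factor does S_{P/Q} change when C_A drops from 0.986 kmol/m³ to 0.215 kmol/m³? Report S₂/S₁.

S_{P/Q} = (k₁/k₂)·C_A^-0.5, so S₂/S₁ = (C_{A,2}/C_{A,1})^-0.5.
= (0.215/0.986)^(-0.5) = (0.2181)^(-0.5) = 2.14.

2.14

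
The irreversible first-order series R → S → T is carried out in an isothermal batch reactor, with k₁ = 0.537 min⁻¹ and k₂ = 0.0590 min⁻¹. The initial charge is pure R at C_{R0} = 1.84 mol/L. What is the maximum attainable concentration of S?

1.40 mol/L

For a first-order series the maximum intermediate yield is C_{S,max}/C_{R0} = (k₁/k₂)^[k₂/(k₂−k₁)].
= (0.537/0.0590)^(0.0590/(0.0590−0.537)) = (9.102)^(-0.1234) = 0.7614.
C_{S,max} = 0.7614×1.84 = 1.40 mol/L.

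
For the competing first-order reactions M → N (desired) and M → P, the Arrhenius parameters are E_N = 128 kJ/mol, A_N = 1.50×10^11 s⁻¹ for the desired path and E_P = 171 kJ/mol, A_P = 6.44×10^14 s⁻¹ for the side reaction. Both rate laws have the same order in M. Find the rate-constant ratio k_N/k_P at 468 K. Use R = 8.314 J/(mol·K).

k_N/k_P = (A_N/A_P)·exp[−(E_N−E_P)/(RT)] = (A_N/A_P)·exp[(E_P−E_N)/(RT)].
(E_P−E_N)/(RT) = (171−128)×10³/(8.314×468) = 43000/3891 = 11.05.
k_N/k_P = (1.50×10^11/6.44×10^14)·exp(11.05) = 2.329×10^-4 × 63025 = 14.7.

14.7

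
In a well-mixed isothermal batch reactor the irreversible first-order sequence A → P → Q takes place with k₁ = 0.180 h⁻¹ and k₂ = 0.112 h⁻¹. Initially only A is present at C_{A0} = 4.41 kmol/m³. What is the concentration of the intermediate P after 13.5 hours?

1.55 kmol/m³

The intermediate concentration in a first-order A→B→C sequence is C_P = k₁C_{A0}(e^(−k₁t) − e^(−k₂t))/(k₂−k₁).
e^(−k₁t) = e^(−0.180×13.5) = e^(−2.430) = 0.08804; e^(−k₂t) = e^(−1.512) = 0.2205.
C_P = 0.180×4.41/(0.112−0.180) × (0.08804−0.2205) = (-11.67)×(-0.1324) = 1.546 kmol/m³.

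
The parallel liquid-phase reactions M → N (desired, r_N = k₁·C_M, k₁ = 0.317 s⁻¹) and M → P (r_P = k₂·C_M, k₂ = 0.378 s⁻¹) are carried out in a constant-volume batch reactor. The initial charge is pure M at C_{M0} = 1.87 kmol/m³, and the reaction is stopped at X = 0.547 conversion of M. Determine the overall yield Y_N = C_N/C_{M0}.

0.249

C_M = C_{M0}(1−X) = 0.8471 kmol/m³.
Both paths are first order in M, so the instantaneous fraction to N is constant: dC_N/d(−C_M) = k₁/(k₁+k₂) = 0.4561.
C_N = 0.4561·(C_{M0}−C_M) = 0.4561×1.023 = 0.467 kmol/m³.
Y_N = C_N/C_{M0} = 0.4666/1.87 = 0.249.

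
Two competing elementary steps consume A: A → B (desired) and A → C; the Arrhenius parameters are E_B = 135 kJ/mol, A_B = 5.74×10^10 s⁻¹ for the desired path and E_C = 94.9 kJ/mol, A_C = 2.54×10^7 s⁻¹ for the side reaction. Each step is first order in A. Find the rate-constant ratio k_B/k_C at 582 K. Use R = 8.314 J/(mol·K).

With equal orders, S_{B/C} = k_B/k_C = (A_B/A_C)·exp[(E_C−E_B)/(RT)].
(E_C−E_B)/(RT) = (94.9−135)×10³/(8.314×582) = -40100/4839 = -8.287.
k_B/k_C = (5.74×10^10/2.54×10^7)·exp(-8.287) = 2260 × 2.517×10^-4 = 0.569.

0.569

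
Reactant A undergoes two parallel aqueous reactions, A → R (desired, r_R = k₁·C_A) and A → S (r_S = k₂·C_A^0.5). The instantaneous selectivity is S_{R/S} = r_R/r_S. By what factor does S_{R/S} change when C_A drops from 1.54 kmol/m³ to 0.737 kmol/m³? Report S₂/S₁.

S_{R/S} = (k₁/k₂)·C_A^0.5, so S₂/S₁ = (C_{A,2}/C_{A,1})^0.5.
= (0.737/1.54)^0.5 = (0.4786)^0.5 = 0.692.
Selectivity toward R falls as C_A falls — high-concentration operation is favoured.

0.692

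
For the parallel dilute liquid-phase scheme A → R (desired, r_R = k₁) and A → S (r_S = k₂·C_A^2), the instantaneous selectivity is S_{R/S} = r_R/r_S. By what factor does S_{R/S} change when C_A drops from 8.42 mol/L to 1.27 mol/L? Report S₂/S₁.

S_{R/S} = (k₁/k₂)·C_A^-2, so S₂/S₁ = (C_{A,2}/C_{A,1})^-2.
= (1.27/8.42)^(-2) = (0.1508)^(-2) = 44.0.

44.0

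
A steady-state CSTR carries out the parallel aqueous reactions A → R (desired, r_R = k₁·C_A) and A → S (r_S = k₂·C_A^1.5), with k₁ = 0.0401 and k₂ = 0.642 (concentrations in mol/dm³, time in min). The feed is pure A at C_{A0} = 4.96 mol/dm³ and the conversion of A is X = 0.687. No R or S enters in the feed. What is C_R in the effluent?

Exit C_A = C_{A0}(1−X) = 4.96×0.313 = 1.552 mol/dm³.
A CSTR operates uniformly at the exit composition, giving r_R = 0.06225 and r_S = 1.242 (each k·C_A^n at C_A = 1.552).
Fraction of consumed A going to R: r_R/(r_R+r_S) = 0.04774.
C_R = 0.04774·C_{A0}·X = 0.04774×4.96×0.687 = 0.163 mol/dm³.

0.163 mol/dm³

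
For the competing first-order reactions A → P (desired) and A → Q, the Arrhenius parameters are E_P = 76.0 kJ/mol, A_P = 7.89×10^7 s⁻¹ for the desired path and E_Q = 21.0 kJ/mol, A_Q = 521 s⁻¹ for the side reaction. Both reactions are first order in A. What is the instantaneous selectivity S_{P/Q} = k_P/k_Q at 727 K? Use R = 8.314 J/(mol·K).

16.9

k_P/k_Q = (A_P/A_Q)·exp[−(E_P−E_Q)/(RT)] = (A_P/A_Q)·exp[(E_Q−E_P)/(RT)].
(E_Q−E_P)/(RT) = (21.0−76.0)×10³/(8.314×727) = -55000/6044 = -9.100.
k_P/k_Q = (7.89×10^7/521)·exp(-9.100) = 1.514×10^5 × 1.117×10^-4 = 16.9.
Since E_P > E_Q, raising the temperature improves selectivity toward P.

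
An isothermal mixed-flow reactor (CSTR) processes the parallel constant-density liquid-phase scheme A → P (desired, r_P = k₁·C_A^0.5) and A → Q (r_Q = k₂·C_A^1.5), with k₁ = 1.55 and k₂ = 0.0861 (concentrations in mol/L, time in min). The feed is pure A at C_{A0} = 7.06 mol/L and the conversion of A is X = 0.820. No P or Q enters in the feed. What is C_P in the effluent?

Exit C_A = C_{A0}(1−X) = 7.06×0.180 = 1.271 mol/L.
A CSTR operates uniformly at the exit composition, giving r_P = 1.747 and r_Q = 0.1233 (each k·C_A^n at C_A = 1.271).
Fraction of consumed A going to P: r_P/(r_P+r_Q) = 0.9341.
C_P = 0.9341·C_{A0}·X = 0.9341×7.06×0.820 = 5.41 mol/L.

5.41 mol/L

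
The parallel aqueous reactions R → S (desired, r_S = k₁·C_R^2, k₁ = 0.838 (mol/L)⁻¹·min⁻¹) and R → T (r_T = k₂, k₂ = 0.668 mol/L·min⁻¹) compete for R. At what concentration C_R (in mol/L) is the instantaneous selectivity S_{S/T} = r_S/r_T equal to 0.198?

0.397 mol/L

S_{S/T} = (k₁/k₂)·C_R^2 ⇒ C_R = (S·k₂/k₁)^(0.5).
= (0.198×0.668/0.838)^(0.5) = (0.1578)^(0.5) = 0.397 mol/L.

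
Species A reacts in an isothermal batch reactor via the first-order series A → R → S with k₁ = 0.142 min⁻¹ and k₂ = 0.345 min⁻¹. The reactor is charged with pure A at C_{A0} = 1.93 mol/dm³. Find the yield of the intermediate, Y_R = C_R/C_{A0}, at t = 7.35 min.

0.191

Solving the coupled first-order balances gives C_R(t) = [k₁/(k₂−k₁)]·C_{A0}·(e^(−k₁t) − e^(−k₂t)).
e^(−k₁t) = e^(−0.142×7.35) = e^(−1.044) = 0.3521; e^(−k₂t) = e^(−2.536) = 0.07920.
C_R = 0.142×1.93/(0.345−0.142) × (0.3521−0.07920) = 1.350×0.2729 = 0.3685 mol/dm³.
Y_R = C_R/C_{A0} = 0.3685/1.93 = 0.191.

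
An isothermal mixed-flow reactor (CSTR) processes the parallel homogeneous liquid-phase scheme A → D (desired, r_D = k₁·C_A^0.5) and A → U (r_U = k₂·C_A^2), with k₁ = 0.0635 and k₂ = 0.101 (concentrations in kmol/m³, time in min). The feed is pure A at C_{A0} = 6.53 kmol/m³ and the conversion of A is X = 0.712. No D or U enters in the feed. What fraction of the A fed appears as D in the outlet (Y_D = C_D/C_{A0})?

Exit C_A = C_{A0}(1−X) = 6.53×0.288 = 1.881 kmol/m³.
Rates in a CSTR are evaluated at the outlet concentration: r_D = 0.0635×1.881^0.5 = 0.08708, r_U = 0.101×1.881^2 = 0.3572.
Fraction of consumed A going to D: r_D/(r_D+r_U) = 0.1960.
C_D = 0.1960·C_{A0}·X = 0.1960×6.53×0.712 = 0.911 kmol/m³; Y_D = C_D/C_{A0} = 0.140.

0.140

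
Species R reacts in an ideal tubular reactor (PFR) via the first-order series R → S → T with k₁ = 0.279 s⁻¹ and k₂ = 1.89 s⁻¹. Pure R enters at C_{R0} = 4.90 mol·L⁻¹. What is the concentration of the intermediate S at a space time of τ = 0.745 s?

0.482 mol·L⁻¹

The intermediate concentration in a first-order A→B→C sequence is C_S = k₁C_{R0}(e^(−k₁τ) − e^(−k₂τ))/(k₂−k₁).
e^(−k₁τ) = e^(−0.279×0.745) = e^(−0.2079) = 0.8123; e^(−k₂τ) = e^(−1.408) = 0.2446.
C_S = 0.279×4.90/(1.89−0.279) × (0.8123−0.2446) = 0.8486×0.5677 = 0.4818 mol·L⁻¹.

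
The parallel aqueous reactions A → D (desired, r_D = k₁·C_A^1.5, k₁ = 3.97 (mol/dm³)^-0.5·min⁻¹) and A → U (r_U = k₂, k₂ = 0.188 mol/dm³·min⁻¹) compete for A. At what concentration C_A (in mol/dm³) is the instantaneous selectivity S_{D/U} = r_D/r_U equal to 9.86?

0.602 mol/dm³

S_{D/U} = (k₁/k₂)·C_A^1.5 ⇒ C_A = (S·k₂/k₁)^(1/1.5).
= (9.86×0.188/3.97)^(0.6667) = (0.4669)^(0.6667) = 0.602 mol/dm³.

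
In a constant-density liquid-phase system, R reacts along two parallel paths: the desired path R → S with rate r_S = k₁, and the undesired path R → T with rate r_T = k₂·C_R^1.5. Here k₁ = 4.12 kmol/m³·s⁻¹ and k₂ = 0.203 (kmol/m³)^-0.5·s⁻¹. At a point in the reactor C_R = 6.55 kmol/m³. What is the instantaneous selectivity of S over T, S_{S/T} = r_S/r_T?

S_{S/T} = r_S/r_T = (k₁)/(k₂·C_R^1.5) = (k₁/k₂)·C_R^-1.5.
= (4.12) / (0.203×6.550^1.5) = 4.120/3.403 = 1.21.
The undesired path is higher order in R, so low C_R (CSTR or dilute feed) favours S.

1.21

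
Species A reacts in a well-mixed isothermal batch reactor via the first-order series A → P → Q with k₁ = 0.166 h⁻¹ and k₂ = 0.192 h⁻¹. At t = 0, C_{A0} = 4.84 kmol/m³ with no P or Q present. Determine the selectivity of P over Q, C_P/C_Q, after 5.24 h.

For first-order series with pure A initially, C_P(t) = k₁C_{A0}/(k₂−k₁)·(e^(−k₁t) − e^(−k₂t)).
e^(−k₁t) = e^(−0.166×5.24) = e^(−0.8698) = 0.4190; e^(−k₂t) = e^(−1.006) = 0.3656.
C_P = 0.166×4.84/(0.192−0.166) × (0.4190−0.3656) = 30.90×0.05337 = 1.649 kmol/m³.
C_A = C_{A0}e^(−k₁t) = 2.028 kmol/m³, so C_Q = C_{A0}−C_A−C_P = 1.163 kmol/m³; C_P/C_Q = 1.42.

1.42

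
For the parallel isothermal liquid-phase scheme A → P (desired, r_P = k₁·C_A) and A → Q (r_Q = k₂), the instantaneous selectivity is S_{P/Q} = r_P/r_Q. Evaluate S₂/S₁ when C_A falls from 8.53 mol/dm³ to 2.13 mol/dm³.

0.250

S_{P/Q} = (k₁/k₂)·C_A, so S₂/S₁ = (C_{A,2}/C_{A,1}).
= 2.13/8.53 = 0.250.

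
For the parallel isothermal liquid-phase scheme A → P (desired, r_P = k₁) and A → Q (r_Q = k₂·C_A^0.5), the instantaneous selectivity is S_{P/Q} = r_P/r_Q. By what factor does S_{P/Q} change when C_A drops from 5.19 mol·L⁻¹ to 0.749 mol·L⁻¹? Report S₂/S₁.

2.63

S_{P/Q} = (k₁/k₂)·C_A^-0.5, so S₂/S₁ = (C_{A,2}/C_{A,1})^-0.5.
= (0.749/5.19)^(-0.5) = (0.1443)^(-0.5) = 2.63.
Selectivity toward P rises as C_A falls — low-concentration operation is favoured.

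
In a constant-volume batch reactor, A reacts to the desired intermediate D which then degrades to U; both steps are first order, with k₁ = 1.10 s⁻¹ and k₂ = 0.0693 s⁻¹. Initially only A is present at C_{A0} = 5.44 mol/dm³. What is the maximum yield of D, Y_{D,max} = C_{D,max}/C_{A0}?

For a first-order series the maximum intermediate yield is C_{D,max}/C_{A0} = (k₁/k₂)^[k₂/(k₂−k₁)].
= (1.10/0.0693)^(0.0693/(0.0693−1.10)) = (15.87)^(-0.06724) = 0.8304.

0.830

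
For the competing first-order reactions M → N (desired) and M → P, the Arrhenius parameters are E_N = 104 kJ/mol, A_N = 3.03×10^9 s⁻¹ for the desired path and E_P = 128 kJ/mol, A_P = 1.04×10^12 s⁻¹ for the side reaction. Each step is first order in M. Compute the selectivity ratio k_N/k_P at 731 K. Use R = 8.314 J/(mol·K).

0.151

Since both paths have the same order in M, the concentration cancels and S_{N/P} = k_N/k_P = (A_N/A_P)·exp[(E_P−E_N)/(RT)].
(E_P−E_N)/(RT) = (128−104)×10³/(8.314×731) = 24000/6078 = 3.949.
k_N/k_P = (3.03×10^9/1.04×10^12)·exp(3.949) = 0.002913 × 51.88 = 0.151.
Since E_N < E_P, lowering the temperature improves selectivity toward N.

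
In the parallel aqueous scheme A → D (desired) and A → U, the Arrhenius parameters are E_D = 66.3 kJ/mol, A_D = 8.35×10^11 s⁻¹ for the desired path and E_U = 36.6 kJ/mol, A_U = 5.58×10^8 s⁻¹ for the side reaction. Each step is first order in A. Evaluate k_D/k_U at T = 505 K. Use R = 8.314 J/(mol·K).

1.27

k_D/k_U = (A_D/A_U)·exp[−(E_D−E_U)/(RT)] = (A_D/A_U)·exp[(E_U−E_D)/(RT)].
(E_U−E_D)/(RT) = (36.6−66.3)×10³/(8.314×505) = -29700/4199 = -7.074.
k_D/k_U = (8.35×10^11/5.58×10^8)·exp(-7.074) = 1496 × 8.470×10^-4 = 1.27.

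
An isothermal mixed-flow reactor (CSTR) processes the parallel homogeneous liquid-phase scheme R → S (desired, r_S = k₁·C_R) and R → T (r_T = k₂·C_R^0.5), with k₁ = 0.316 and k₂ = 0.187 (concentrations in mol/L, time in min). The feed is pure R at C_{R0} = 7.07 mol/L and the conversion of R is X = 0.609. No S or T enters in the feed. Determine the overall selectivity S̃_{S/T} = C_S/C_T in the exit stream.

Exit C_R = C_{R0}(1−X) = 7.07×0.391 = 2.764 mol/L.
A CSTR operates uniformly at the exit composition, giving r_S = 0.8735 and r_T = 0.3109 (each k·C_R^n at C_R = 2.764).
Overall selectivity = C_S/C_T = r_Sτ/(r_Tτ) = r_S/r_T = 2.81.

2.81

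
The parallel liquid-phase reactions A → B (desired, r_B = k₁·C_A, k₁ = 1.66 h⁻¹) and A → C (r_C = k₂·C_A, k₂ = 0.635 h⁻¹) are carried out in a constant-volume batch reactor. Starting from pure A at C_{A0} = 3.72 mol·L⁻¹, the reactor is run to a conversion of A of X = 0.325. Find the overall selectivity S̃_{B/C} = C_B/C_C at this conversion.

C_A = C_{A0}(1−X) = 2.511 mol·L⁻¹.
Both paths are first order in A, so the instantaneous fraction to B is constant: dC_B/d(−C_A) = k₁/(k₁+k₂) = 0.7233.
C_B = 0.7233·(C_{A0}−C_A) = 0.7233×1.209 = 0.874 mol·L⁻¹.
C_C = (C_{A0}−C_A)−C_B = 0.3345 mol·L⁻¹; S̃_{B/C} = 0.8745/0.3345 = 2.61.

2.61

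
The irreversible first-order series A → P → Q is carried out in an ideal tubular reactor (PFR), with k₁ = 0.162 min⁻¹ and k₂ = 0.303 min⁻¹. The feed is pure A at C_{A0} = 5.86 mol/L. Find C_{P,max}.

For a first-order series the maximum intermediate yield is C_{P,max}/C_{A0} = (k₁/k₂)^[k₂/(k₂−k₁)].
= (0.162/0.303)^(0.303/(0.303−0.162)) = (0.5347)^(2.149) = 0.2604.
C_{P,max} = 0.2604×5.86 = 1.53 mol/L.

1.53 mol/L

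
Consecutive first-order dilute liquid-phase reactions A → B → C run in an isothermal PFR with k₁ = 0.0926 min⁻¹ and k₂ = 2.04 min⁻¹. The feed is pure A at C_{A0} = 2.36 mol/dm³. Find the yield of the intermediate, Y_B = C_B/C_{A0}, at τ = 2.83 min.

0.0364

The intermediate concentration in a first-order A→B→C sequence is C_B = k₁C_{A0}(e^(−k₁τ) − e^(−k₂τ))/(k₂−k₁).
e^(−k₁τ) = e^(−0.0926×2.83) = e^(−0.2621) = 0.7695; e^(−k₂τ) = e^(−5.773) = 0.003110.
C_B = 0.0926×2.36/(2.04−0.0926) × (0.7695−0.003110) = 0.1122×0.7664 = 0.08600 mol/dm³.
Y_B = C_B/C_{A0} = 0.08600/2.36 = 0.0364.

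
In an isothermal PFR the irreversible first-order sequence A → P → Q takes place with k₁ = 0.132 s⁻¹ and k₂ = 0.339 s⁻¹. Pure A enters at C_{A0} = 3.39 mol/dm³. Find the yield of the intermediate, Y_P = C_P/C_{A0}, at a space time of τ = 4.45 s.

0.213

The intermediate concentration in a first-order A→B→C sequence is C_P = k₁C_{A0}(e^(−k₁τ) − e^(−k₂τ))/(k₂−k₁).
e^(−k₁τ) = e^(−0.132×4.45) = e^(−0.5874) = 0.5558; e^(−k₂τ) = e^(−1.509) = 0.2212.
C_P = 0.132×3.39/(0.339−0.132) × (0.5558−0.2212) = 2.162×0.3345 = 0.7232 mol/dm³.
Y_P = C_P/C_{A0} = 0.7232/3.39 = 0.213.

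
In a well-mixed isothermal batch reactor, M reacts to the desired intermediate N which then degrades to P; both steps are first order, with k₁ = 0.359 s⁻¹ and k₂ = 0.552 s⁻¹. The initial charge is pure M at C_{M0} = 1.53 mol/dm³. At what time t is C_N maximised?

2.23 s

The intermediate peaks when r₁ = r₂, i.e. k₁e^(−k₁t) = k₂e^(−k₂t), giving t_opt = ln(k₂/k₁)/(k₂−k₁).
= ln(0.552/0.359)/(0.552−0.359) = ln(1.538)/0.1930 = 0.4302/0.1930 = 2.23 s.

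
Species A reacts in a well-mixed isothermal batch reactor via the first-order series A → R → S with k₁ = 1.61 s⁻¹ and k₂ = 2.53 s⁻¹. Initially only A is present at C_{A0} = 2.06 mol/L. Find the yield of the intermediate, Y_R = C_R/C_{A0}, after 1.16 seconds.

0.177

The intermediate concentration in a first-order A→B→C sequence is C_R = k₁C_{A0}(e^(−k₁t) − e^(−k₂t))/(k₂−k₁).
e^(−k₁t) = e^(−1.61×1.16) = e^(−1.868) = 0.1545; e^(−k₂t) = e^(−2.935) = 0.05314.
C_R = 1.61×2.06/(2.53−1.61) × (0.1545−0.05314) = 3.605×0.1014 = 0.3654 mol/L.
Y_R = C_R/C_{A0} = 0.3654/2.06 = 0.177.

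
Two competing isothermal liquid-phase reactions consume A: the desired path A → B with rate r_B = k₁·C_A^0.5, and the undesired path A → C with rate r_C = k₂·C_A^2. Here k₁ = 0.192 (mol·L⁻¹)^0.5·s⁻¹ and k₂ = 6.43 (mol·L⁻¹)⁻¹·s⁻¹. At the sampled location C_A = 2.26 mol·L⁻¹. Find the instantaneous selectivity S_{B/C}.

S_{B/C} = r_B/r_C = (k₁·C_A^0.5)/(k₂·C_A^2) = (k₁/k₂)·C_A^-1.5.
= (0.192×2.260^0.5) / (6.43×2.260^2) = 0.2886/32.84 = 0.00879.

0.00879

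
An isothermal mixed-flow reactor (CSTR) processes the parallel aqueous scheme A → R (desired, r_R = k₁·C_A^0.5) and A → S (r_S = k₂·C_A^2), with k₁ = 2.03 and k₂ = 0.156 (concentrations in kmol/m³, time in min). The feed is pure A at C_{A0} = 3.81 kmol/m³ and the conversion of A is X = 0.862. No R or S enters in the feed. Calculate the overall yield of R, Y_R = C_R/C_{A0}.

Exit C_A = C_{A0}(1−X) = 3.81×0.138 = 0.5258 kmol/m³.
In a CSTR the entire volume is at exit conditions, so r_R = 2.03×0.5258^0.5 = 1.472 and r_S = 0.156×0.5258^2 = 0.04313.
Fraction of consumed A going to R: r_R/(r_R+r_S) = 0.9715.
C_R = 0.9715·C_{A0}·X = 0.9715×3.81×0.862 = 3.19 kmol/m³; Y_R = C_R/C_{A0} = 0.837.

0.837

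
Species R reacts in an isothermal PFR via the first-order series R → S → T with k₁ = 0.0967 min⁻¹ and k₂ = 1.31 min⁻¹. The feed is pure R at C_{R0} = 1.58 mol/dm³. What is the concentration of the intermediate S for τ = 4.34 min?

0.0823 mol/dm³

The intermediate concentration in a first-order A→B→C sequence is C_S = k₁C_{R0}(e^(−k₁τ) − e^(−k₂τ))/(k₂−k₁).
e^(−k₁τ) = e^(−0.0967×4.34) = e^(−0.4197) = 0.6573; e^(−k₂τ) = e^(−5.685) = 0.003395.
C_S = 0.0967×1.58/(1.31−0.0967) × (0.6573−0.003395) = 0.1259×0.6539 = 0.08234 mol/dm³.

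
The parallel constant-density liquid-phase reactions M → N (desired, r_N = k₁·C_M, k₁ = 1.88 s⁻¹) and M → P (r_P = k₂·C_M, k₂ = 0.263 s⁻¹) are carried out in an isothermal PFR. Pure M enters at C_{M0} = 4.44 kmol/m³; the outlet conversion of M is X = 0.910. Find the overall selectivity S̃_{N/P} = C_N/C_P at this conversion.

C_M = C_{M0}(1−X) = 0.3996 kmol/m³.
Both paths are first order in M, so the instantaneous fraction to N is constant: dC_N/d(−C_M) = k₁/(k₁+k₂) = 0.8773.
C_N = 0.8773·(C_{M0}−C_M) = 0.8773×4.040 = 3.54 kmol/m³.
C_P = (C_{M0}−C_M)−C_N = 0.4959 kmol/m³; S̃_{N/P} = 3.545/0.4959 = 7.15.

7.15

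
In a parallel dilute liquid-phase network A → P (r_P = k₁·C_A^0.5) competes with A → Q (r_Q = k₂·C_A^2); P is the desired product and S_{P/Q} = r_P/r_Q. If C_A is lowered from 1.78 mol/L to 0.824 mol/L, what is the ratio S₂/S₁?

S_{P/Q} = (k₁/k₂)·C_A^-1.5, so S₂/S₁ = (C_{A,2}/C_{A,1})^-1.5.
= (0.824/1.78)^(-1.5) = (0.4629)^(-1.5) = 3.17.

3.17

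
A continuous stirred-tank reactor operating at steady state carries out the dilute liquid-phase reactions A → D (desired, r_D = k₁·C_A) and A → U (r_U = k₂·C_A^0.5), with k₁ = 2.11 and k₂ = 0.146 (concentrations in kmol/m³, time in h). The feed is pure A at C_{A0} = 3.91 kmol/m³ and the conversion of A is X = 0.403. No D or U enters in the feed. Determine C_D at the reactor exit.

1.51 kmol/m³

Exit C_A = C_{A0}(1−X) = 3.91×0.597 = 2.334 kmol/m³.
In a CSTR the entire volume is at exit conditions, so r_D = 2.11×2.334 = 4.925 and r_U = 0.146×2.334^0.5 = 0.2231.
Fraction of consumed A going to D: r_D/(r_D+r_U) = 0.9567.
C_D = 0.9567·C_{A0}·X = 0.9567×3.91×0.403 = 1.51 kmol/m³.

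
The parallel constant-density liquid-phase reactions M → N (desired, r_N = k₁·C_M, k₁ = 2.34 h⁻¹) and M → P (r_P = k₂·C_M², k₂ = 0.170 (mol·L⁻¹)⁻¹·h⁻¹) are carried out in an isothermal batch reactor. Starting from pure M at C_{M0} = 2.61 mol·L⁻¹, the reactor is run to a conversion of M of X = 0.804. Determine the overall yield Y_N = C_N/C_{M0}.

0.723

C_M = C_{M0}(1−X) = 0.5116 mol·L⁻¹.
Along a PFR/batch, dC_N/dC_M = −r_N/(r_N+r_P) = −k₁/(k₁+k₂·C_M).
Integrating from C_{M0} to C_M: C_N = (2.34/0.170)·ln[(2.34+0.170·2.61)/(2.34+0.170·0.512)] = 13.76·ln(2.784/2.427) = 1.888 mol·L⁻¹.
Y_N = C_N/C_{M0} = 1.888/2.61 = 0.723.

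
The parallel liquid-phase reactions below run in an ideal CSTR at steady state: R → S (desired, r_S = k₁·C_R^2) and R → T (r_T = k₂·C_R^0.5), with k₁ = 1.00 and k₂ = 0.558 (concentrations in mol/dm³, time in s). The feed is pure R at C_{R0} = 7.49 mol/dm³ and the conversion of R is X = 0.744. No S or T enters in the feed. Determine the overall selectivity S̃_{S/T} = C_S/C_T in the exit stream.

4.76

Exit C_R = C_{R0}(1−X) = 7.49×0.256 = 1.917 mol/dm³.
Rates in a CSTR are evaluated at the outlet concentration: r_S = 1.00×1.917^2 = 3.677, r_T = 0.558×1.917^0.5 = 0.7727.
Overall selectivity = C_S/C_T = r_Sτ/(r_Tτ) = r_S/r_T = 4.76.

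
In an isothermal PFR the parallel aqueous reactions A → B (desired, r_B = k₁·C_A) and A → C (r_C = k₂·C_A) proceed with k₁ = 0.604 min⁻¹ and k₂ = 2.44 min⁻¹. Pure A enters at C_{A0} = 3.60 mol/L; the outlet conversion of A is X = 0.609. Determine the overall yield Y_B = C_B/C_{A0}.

0.121

C_A = C_{A0}(1−X) = 1.408 mol/L.
Both paths are first order in A, so the instantaneous fraction to B is constant: dC_B/d(−C_A) = k₁/(k₁+k₂) = 0.1984.
C_B = 0.1984·(C_{A0}−C_A) = 0.1984×2.192 = 0.435 mol/L.
Y_B = C_B/C_{A0} = 0.4350/3.60 = 0.121.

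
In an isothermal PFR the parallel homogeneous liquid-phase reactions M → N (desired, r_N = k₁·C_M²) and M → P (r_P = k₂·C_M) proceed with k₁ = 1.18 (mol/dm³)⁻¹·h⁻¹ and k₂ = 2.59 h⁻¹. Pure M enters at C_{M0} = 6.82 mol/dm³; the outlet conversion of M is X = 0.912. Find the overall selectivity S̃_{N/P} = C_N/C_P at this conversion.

C_M = C_{M0}(1−X) = 0.6002 mol/dm³.
Along a PFR/batch, dC_P/dC_M = −r_P/(r_N+r_P) = −k₂/(k₂+k₁·C_M).
Integrating from C_{M0} to C_M: C_P = (2.59/1.18)·ln[(2.59+1.18·6.82)/(2.59+1.18·0.600)] = 2.195·ln(10.64/3.298) = 2.570 mol/dm³.
Then C_N = (C_{M0}−C_M) − C_P = 6.220 − 2.570 = 3.650 mol/dm³.
S̃_{N/P} = C_N/C_P = 3.650/2.570 = 1.42.

1.42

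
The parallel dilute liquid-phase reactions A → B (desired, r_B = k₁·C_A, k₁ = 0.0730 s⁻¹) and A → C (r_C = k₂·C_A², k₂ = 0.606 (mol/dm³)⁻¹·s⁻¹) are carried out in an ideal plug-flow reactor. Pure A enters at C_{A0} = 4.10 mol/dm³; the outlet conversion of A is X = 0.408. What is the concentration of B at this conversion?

0.0608 mol/dm³

C_A = C_{A0}(1−X) = 2.427 mol/dm³.
Along a PFR/batch, dC_B/dC_A = −r_B/(r_B+r_C) = −k₁/(k₁+k₂·C_A).
Integrating from C_{A0} to C_A: C_B = (0.0730/0.606)·ln[(0.0730+0.606·4.10)/(0.0730+0.606·2.43)] = 0.1205·ln(2.558/1.544) = 0.06081 mol/dm³.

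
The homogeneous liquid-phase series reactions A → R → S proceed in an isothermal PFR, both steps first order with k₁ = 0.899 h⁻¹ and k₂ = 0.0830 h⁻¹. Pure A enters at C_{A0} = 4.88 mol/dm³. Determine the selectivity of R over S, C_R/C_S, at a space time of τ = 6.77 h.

For first-order series with pure A initially, C_R(τ) = k₁C_{A0}/(k₂−k₁)·(e^(−k₁τ) − e^(−k₂τ)).
e^(−k₁τ) = e^(−0.899×6.77) = e^(−6.086) = 0.002274; e^(−k₂τ) = e^(−0.5619) = 0.5701.
C_R = 0.899×4.88/(0.0830−0.899) × (0.002274−0.5701) = (-5.376)×(-0.5678) = 3.053 mol/dm³.
C_A = C_{A0}e^(−k₁τ) = 0.01110 mol/dm³, so C_S = C_{A0}−C_A−C_R = 1.816 mol/dm³; C_R/C_S = 1.68.

1.68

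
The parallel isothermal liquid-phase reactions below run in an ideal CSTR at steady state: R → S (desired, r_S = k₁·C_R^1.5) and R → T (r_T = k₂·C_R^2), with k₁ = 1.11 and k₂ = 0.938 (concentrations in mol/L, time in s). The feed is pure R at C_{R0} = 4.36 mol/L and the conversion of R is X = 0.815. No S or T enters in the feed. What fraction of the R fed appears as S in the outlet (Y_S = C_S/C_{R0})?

Exit C_R = C_{R0}(1−X) = 4.36×0.185 = 0.8066 mol/L.
A CSTR operates uniformly at the exit composition, giving r_S = 0.8041 and r_T = 0.6103 (each k·C_R^n at C_R = 0.8066).
Fraction of consumed R going to S: r_S/(r_S+r_T) = 0.5685.
C_S = 0.5685·C_{R0}·X = 0.5685×4.36×0.815 = 2.02 mol/L; Y_S = C_S/C_{R0} = 0.463.

0.463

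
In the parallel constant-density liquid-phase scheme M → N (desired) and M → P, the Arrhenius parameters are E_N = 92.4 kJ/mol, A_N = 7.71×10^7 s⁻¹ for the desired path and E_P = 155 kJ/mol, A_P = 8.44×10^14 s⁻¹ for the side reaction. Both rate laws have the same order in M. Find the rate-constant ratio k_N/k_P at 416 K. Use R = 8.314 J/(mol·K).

With equal orders, S_{N/P} = k_N/k_P = (A_N/A_P)·exp[(E_P−E_N)/(RT)].
(E_P−E_N)/(RT) = (155−92.4)×10³/(8.314×416) = 62600/3459 = 18.10.
k_N/k_P = (7.71×10^7/8.44×10^14)·exp(18.10) = 9.135×10^-8 × 7.254×10^7 = 6.63.

6.63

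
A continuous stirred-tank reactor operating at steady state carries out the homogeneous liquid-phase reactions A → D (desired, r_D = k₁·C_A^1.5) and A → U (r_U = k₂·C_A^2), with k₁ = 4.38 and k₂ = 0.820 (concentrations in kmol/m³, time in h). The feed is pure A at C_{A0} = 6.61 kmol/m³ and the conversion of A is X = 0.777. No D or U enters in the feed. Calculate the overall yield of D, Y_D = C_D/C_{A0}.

Exit C_A = C_{A0}(1−X) = 6.61×0.223 = 1.474 kmol/m³.
Rates in a CSTR are evaluated at the outlet concentration: r_D = 4.38×1.474^1.5 = 7.839, r_U = 0.820×1.474^2 = 1.782.
Fraction of consumed A going to D: r_D/(r_D+r_U) = 0.8148.
C_D = 0.8148·C_{A0}·X = 0.8148×6.61×0.777 = 4.18 kmol/m³; Y_D = C_D/C_{A0} = 0.633.

0.633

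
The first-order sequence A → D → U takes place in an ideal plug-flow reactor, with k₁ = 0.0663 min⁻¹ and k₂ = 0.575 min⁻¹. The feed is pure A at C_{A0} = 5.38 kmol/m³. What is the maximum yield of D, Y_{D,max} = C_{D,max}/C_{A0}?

Evaluating C_D at τ_opt = ln(k₂/k₁)/(k₂−k₁) gives C_{D,max}/C_{A0} = (k₁/k₂)^[k₂/(k₂−k₁)].
= (0.0663/0.575)^(0.575/(0.575−0.0663)) = (0.1153)^(1.130) = 0.08701.

0.0870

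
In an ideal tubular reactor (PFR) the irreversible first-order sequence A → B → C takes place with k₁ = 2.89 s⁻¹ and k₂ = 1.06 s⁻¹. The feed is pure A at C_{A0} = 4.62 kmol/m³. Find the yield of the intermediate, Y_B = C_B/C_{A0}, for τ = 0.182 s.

For first-order series with pure A initially, C_B(τ) = k₁C_{A0}/(k₂−k₁)·(e^(−k₁τ) − e^(−k₂τ)).
e^(−k₁τ) = e^(−2.89×0.182) = e^(−0.5260) = 0.5910; e^(−k₂τ) = e^(−0.1929) = 0.8245.
C_B = 2.89×4.62/(1.06−2.89) × (0.5910−0.8245) = (-7.296)×(-0.2336) = 1.704 kmol/m³.
Y_B = C_B/C_{A0} = 1.704/4.62 = 0.369.

0.369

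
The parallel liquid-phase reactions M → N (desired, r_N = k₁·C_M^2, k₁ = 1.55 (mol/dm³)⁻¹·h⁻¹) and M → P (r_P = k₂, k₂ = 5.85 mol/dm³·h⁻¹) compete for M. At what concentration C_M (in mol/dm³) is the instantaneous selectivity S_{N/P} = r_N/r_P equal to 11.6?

6.62 mol/dm³

S_{N/P} = (k₁/k₂)·C_M^2 ⇒ C_M = (S·k₂/k₁)^(0.5).
= (11.6×5.85/1.55)^(0.5) = (43.78)^(0.5) = 6.62 mol/dm³.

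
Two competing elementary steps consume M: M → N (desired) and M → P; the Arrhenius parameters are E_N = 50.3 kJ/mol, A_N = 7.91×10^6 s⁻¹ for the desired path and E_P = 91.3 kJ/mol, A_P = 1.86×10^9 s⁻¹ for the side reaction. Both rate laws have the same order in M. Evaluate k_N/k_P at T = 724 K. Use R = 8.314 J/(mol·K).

3.86

Since both paths have the same order in M, the concentration cancels and S_{N/P} = k_N/k_P = (A_N/A_P)·exp[(E_P−E_N)/(RT)].
(E_P−E_N)/(RT) = (91.3−50.3)×10³/(8.314×724) = 41000/6019 = 6.811.
k_N/k_P = (7.91×10^6/1.86×10^9)·exp(6.811) = 0.004253 × 908.1 = 3.86.
Since E_N < E_P, lowering the temperature improves selectivity toward N.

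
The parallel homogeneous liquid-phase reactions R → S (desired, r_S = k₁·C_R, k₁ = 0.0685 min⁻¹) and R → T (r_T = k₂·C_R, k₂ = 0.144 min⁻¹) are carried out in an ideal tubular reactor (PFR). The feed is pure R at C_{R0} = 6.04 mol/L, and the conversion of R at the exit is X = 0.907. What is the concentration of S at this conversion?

1.77 mol/L

C_R = C_{R0}(1−X) = 0.5617 mol/L.
Both paths are first order in R, so the instantaneous fraction to S is constant: dC_S/d(−C_R) = k₁/(k₁+k₂) = 0.3224.
C_S = 0.3224·(C_{R0}−C_R) = 0.3224×5.478 = 1.77 mol/L.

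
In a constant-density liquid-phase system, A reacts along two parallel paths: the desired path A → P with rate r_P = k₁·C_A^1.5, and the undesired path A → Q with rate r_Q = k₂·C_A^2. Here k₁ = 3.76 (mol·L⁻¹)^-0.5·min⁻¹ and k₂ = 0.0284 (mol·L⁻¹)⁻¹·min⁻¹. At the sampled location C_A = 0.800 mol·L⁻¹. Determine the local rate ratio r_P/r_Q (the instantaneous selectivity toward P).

S_{P/Q} = r_P/r_Q = (k₁·C_A^1.5)/(k₂·C_A^2) = (k₁/k₂)·C_A^-0.5.
= (3.76×0.8000^1.5) / (0.0284×0.8000^2) = 2.690/0.01818 = 148.
The undesired path is higher order in A, so low C_A (CSTR or dilute feed) favours P.

148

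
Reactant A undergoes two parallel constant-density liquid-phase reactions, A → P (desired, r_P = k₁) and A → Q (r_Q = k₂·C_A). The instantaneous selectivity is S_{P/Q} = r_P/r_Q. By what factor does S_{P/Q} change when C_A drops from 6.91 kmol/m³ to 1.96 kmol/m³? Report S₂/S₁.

S_{P/Q} = (k₁/k₂)·C_A⁻¹, so S₂/S₁ = (C_{A,2}/C_{A,1})⁻¹.
= 6.91/1.96 = 3.53.

3.53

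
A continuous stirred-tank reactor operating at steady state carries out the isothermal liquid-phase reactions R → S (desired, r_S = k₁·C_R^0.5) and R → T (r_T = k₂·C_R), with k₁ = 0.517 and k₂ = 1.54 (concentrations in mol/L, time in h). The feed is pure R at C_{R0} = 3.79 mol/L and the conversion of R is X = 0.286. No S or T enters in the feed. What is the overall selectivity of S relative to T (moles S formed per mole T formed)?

Exit C_R = C_{R0}(1−X) = 3.79×0.714 = 2.706 mol/L.
In a CSTR the entire volume is at exit conditions, so r_S = 0.517×2.706^0.5 = 0.8505 and r_T = 1.54×2.706 = 4.167.
Overall selectivity = C_S/C_T = r_Sτ/(r_Tτ) = r_S/r_T = 0.204.

0.204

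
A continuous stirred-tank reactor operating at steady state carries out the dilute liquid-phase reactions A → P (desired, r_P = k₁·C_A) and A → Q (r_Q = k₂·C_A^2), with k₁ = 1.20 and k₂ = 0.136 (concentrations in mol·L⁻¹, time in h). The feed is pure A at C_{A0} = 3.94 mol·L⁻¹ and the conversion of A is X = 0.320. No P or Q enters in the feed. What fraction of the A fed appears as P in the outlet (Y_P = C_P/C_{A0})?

Exit C_A = C_{A0}(1−X) = 3.94×0.680 = 2.679 mol·L⁻¹.
Rates in a CSTR are evaluated at the outlet concentration: r_P = 1.20×2.679 = 3.215, r_Q = 0.136×2.679^2 = 0.9762.
Fraction of consumed A going to P: r_P/(r_P+r_Q) = 0.7671.
C_P = 0.7671·C_{A0}·X = 0.7671×3.94×0.320 = 0.967 mol·L⁻¹; Y_P = C_P/C_{A0} = 0.245.

0.245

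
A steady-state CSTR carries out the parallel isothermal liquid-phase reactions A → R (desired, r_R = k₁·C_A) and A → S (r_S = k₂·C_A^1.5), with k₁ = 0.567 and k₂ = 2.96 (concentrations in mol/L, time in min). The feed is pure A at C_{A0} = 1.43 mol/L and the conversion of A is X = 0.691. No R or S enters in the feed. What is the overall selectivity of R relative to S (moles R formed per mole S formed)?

0.288

Exit C_A = C_{A0}(1−X) = 1.43×0.309 = 0.4419 mol/L.
In a CSTR the entire volume is at exit conditions, so r_R = 0.567×0.4419 = 0.2505 and r_S = 2.96×0.4419^1.5 = 0.8694.
Overall selectivity = C_R/C_S = r_Rτ/(r_Sτ) = r_R/r_S = 0.288.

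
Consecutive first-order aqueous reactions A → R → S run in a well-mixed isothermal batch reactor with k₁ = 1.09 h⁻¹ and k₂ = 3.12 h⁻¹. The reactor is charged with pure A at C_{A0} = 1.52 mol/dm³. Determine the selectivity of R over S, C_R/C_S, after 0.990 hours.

0.315

For first-order series with pure A initially, C_R(t) = k₁C_{A0}/(k₂−k₁)·(e^(−k₁t) − e^(−k₂t)).
e^(−k₁t) = e^(−1.09×0.990) = e^(−1.079) = 0.3399; e^(−k₂t) = e^(−3.089) = 0.04556.
C_R = 1.09×1.52/(3.12−1.09) × (0.3399−0.04556) = 0.8162×0.2943 = 0.2402 mol/dm³.
C_A = C_{A0}e^(−k₁t) = 0.5166 mol/dm³, so C_S = C_{A0}−C_A−C_R = 0.7631 mol/dm³; C_R/C_S = 0.315.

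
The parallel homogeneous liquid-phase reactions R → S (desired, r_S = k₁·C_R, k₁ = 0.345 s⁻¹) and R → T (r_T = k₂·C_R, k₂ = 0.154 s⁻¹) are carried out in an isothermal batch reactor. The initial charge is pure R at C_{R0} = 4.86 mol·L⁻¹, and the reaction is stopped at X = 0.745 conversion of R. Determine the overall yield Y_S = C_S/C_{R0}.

C_R = C_{R0}(1−X) = 1.239 mol·L⁻¹.
Both paths are first order in R, so the instantaneous fraction to S is constant: dC_S/d(−C_R) = k₁/(k₁+k₂) = 0.6914.
C_S = 0.6914·(C_{R0}−C_R) = 0.6914×3.621 = 2.50 mol·L⁻¹.
Y_S = C_S/C_{R0} = 2.503/4.86 = 0.515.

0.515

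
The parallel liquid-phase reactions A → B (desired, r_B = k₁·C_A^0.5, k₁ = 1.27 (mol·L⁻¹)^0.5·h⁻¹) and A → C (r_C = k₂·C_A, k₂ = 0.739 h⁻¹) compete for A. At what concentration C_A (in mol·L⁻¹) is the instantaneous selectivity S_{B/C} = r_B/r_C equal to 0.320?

S_{B/C} = (k₁/k₂)·C_A^-0.5 ⇒ C_A = (S·k₂/k₁)^(-2).
= (0.320×0.739/1.27)^(-2) = (0.1862)^(-2) = 28.8 mol·L⁻¹.

28.8 mol·L⁻¹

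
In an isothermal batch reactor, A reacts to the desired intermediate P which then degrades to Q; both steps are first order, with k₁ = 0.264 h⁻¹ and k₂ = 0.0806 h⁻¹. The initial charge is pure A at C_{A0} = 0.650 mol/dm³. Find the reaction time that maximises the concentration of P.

6.47 h

For first-order series the maximum of C_P occurs at t_opt = ln(k₂/k₁)/(k₂−k₁).
= ln(0.0806/0.264)/(0.0806−0.264) = ln(0.3053)/-0.1834 = -1.186/-0.1834 = 6.47 h.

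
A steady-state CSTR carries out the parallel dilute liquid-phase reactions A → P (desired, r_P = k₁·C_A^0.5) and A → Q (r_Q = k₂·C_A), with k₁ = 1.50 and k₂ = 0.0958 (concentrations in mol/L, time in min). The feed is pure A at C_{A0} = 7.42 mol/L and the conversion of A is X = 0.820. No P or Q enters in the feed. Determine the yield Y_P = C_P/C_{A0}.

0.764

Exit C_A = C_{A0}(1−X) = 7.42×0.180 = 1.336 mol/L.
Rates in a CSTR are evaluated at the outlet concentration: r_P = 1.50×1.336^0.5 = 1.734, r_Q = 0.0958×1.336 = 0.1280.
Fraction of consumed A going to P: r_P/(r_P+r_Q) = 0.9313.
C_P = 0.9313·C_{A0}·X = 0.9313×7.42×0.820 = 5.67 mol/L; Y_P = C_P/C_{A0} = 0.764.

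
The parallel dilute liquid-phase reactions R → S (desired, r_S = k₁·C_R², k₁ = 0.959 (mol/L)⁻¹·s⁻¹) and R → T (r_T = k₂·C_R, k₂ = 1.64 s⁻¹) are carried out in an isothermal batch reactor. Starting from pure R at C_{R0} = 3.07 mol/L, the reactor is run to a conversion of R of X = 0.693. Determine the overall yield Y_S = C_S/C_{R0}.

0.365

C_R = C_{R0}(1−X) = 0.9425 mol/L.
Along a PFR/batch, dC_T/dC_R = −r_T/(r_S+r_T) = −k₂/(k₂+k₁·C_R).
Integrating from C_{R0} to C_R: C_T = (1.64/0.959)·ln[(1.64+0.959·3.07)/(1.64+0.959·0.942)] = 1.710·ln(4.584/2.544) = 1.007 mol/L.
Then C_S = (C_{R0}−C_R) − C_T = 2.128 − 1.007 = 1.120 mol/L.
Y_S = C_S/C_{R0} = 1.120/3.07 = 0.365.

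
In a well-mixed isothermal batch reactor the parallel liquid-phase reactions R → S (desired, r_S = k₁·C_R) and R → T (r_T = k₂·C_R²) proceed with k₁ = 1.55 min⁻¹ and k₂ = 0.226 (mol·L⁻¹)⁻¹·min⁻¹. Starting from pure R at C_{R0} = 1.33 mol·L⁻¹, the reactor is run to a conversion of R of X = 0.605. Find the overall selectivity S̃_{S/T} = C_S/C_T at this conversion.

7.45

C_R = C_{R0}(1−X) = 0.5254 mol·L⁻¹.
Along a PFR/batch, dC_S/dC_R = −r_S/(r_S+r_T) = −k₁/(k₁+k₂·C_R).
Integrating from C_{R0} to C_R: C_S = (1.55/0.226)·ln[(1.55+0.226·1.33)/(1.55+0.226·0.525)] = 6.858·ln(1.851/1.669) = 0.7094 mol·L⁻¹.
C_T = (C_{R0}−C_R)−C_S = 0.09524 mol·L⁻¹; S̃_{S/T} = 0.7094/0.09524 = 7.45.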